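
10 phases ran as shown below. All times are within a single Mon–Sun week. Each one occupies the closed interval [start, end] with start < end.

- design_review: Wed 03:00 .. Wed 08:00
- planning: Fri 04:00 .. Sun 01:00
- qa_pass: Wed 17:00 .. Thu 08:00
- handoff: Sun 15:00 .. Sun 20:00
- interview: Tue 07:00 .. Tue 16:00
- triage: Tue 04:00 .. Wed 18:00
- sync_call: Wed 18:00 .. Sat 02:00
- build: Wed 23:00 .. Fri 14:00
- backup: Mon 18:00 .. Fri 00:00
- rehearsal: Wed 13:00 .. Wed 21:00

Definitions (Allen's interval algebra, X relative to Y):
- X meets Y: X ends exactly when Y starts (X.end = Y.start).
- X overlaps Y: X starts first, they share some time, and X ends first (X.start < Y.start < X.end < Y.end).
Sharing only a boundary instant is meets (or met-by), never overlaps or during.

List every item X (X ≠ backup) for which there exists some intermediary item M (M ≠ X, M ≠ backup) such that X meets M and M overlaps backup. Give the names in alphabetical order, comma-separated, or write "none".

none

Target backup = [Mon 18:00, Fri 00:00].
Intermediaries M with M overlaps backup: none.
Union: none.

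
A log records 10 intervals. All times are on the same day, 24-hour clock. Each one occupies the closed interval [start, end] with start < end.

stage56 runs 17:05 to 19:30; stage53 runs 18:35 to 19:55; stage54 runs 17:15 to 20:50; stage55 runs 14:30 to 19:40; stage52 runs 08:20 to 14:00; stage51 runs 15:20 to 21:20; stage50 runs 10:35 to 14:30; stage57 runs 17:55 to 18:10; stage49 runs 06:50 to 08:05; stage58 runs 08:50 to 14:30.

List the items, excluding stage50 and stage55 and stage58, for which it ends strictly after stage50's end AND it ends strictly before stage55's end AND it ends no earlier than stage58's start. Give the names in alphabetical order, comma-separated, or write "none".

Conditions: its end is strictly after stage50's end (X.end > 14:30) AND its end is strictly before stage55's end (X.end < 19:40) AND its end is no earlier than stage58's start (X.end >= 08:50).
stage49: end 08:05 > 14:30? ✗; end 08:05 < 19:40? ✓; end 08:05 >= 08:50? ✗ → no.
stage51: end 21:20 > 14:30? ✓; end 21:20 < 19:40? ✗; end 21:20 >= 08:50? ✓ → no.
stage52: end 14:00 > 14:30? ✗; end 14:00 < 19:40? ✓; end 14:00 >= 08:50? ✓ → no.
stage53: end 19:55 > 14:30? ✓; end 19:55 < 19:40? ✗; end 19:55 >= 08:50? ✓ → no.
stage54: end 20:50 > 14:30? ✓; end 20:50 < 19:40? ✗; end 20:50 >= 08:50? ✓ → no.
stage56: end 19:30 > 14:30? ✓; end 19:30 < 19:40? ✓; end 19:30 >= 08:50? ✓ → yes.
stage57: end 18:10 > 14:30? ✓; end 18:10 < 19:40? ✓; end 18:10 >= 08:50? ✓ → yes.
Result: stage56, stage57.

stage56, stage57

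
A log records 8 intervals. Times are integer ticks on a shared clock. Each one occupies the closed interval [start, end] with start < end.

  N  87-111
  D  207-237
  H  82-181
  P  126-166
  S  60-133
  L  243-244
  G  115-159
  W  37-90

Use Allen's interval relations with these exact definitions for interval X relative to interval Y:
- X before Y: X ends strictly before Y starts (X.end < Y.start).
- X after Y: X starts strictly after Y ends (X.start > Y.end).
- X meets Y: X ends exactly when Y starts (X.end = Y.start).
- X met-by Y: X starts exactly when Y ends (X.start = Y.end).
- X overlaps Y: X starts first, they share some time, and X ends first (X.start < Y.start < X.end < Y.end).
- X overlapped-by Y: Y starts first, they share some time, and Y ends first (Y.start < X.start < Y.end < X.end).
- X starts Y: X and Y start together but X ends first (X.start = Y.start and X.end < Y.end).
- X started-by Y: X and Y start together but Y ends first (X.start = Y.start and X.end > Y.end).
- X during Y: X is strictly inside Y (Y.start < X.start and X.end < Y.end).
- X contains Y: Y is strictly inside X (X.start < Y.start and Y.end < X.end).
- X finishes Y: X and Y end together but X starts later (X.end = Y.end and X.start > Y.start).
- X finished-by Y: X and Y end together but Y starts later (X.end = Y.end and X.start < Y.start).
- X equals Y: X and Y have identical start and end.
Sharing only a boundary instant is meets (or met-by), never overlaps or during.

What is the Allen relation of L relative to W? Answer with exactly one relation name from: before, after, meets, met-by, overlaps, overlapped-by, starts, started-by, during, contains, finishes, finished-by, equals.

L = [243, 244]; W = [37, 90].
Compare endpoints: L.start > W.start, L.start > W.end, L.end > W.start, L.end > W.end.
That pattern is 'after'.

after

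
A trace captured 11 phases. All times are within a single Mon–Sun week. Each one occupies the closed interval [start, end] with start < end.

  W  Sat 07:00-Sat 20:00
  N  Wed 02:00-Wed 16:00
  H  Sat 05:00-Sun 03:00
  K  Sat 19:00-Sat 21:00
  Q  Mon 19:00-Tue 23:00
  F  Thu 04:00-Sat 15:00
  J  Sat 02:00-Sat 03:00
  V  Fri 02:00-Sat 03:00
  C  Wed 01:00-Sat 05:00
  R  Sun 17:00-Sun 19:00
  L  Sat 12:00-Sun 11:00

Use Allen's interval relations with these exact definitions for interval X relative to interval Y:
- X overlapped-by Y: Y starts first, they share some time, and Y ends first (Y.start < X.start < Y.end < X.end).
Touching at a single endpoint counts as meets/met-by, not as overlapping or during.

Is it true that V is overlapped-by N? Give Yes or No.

V = [Fri 02:00, Sat 03:00], N = [Wed 02:00, Wed 16:00].
Actual relation of V to N: after.
Asked whether 'overlapped-by' holds → No.

No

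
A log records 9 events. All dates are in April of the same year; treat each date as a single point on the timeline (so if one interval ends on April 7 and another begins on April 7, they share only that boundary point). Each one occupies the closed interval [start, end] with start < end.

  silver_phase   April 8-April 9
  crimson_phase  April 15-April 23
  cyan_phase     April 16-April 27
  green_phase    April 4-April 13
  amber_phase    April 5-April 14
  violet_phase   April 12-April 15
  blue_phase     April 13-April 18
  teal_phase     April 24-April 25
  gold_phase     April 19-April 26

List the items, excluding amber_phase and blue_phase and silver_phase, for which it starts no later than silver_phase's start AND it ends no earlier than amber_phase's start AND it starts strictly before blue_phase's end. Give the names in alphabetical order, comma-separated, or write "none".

green_phase

Conditions: its start is no later than silver_phase's start (X.start <= April 8) AND its end is no earlier than amber_phase's start (X.end >= April 5) AND its start is strictly before blue_phase's end (X.start < April 18).
crimson_phase: start April 15 <= April 8? ✗; end April 23 >= April 5? ✓; start April 15 < April 18? ✓ → no.
cyan_phase: start April 16 <= April 8? ✗; end April 27 >= April 5? ✓; start April 16 < April 18? ✓ → no.
gold_phase: start April 19 <= April 8? ✗; end April 26 >= April 5? ✓; start April 19 < April 18? ✗ → no.
green_phase: start April 4 <= April 8? ✓; end April 13 >= April 5? ✓; start April 4 < April 18? ✓ → yes.
teal_phase: start April 24 <= April 8? ✗; end April 25 >= April 5? ✓; start April 24 < April 18? ✗ → no.
violet_phase: start April 12 <= April 8? ✗; end April 15 >= April 5? ✓; start April 12 < April 18? ✓ → no.
Result: green_phase.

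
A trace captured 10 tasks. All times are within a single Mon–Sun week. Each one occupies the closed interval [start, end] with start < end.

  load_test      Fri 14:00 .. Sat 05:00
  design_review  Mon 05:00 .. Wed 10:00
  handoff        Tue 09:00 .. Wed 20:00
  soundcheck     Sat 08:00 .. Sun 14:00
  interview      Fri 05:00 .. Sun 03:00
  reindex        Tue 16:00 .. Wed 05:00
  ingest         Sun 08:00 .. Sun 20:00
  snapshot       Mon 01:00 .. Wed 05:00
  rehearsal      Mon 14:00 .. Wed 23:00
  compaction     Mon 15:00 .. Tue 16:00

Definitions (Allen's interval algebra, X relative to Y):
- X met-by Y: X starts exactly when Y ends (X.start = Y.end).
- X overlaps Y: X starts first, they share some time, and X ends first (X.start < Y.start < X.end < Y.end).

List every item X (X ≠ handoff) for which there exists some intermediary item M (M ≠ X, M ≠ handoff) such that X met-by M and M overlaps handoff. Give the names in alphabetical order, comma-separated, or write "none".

Target handoff = [Tue 09:00, Wed 20:00].
Intermediaries M with M overlaps handoff: compaction, design_review, snapshot.
Via compaction — items with X met-by compaction: reindex.
Via design_review — items with X met-by design_review: none.
Via snapshot — items with X met-by snapshot: none.
Union: reindex.

reindex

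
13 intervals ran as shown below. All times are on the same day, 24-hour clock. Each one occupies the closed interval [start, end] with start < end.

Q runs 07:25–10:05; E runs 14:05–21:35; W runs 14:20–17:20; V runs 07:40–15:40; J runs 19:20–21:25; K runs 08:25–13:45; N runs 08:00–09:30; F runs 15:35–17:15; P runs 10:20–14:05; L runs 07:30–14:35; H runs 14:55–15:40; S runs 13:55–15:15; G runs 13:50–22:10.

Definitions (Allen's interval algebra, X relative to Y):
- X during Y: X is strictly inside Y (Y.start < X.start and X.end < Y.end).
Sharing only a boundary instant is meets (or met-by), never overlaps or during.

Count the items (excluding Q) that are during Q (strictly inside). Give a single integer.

1

Target Q = [07:25, 10:05].
E [14:05, 21:35] → after → no.
F [15:35, 17:15] → after → no.
G [13:50, 22:10] → after → no.
H [14:55, 15:40] → after → no.
J [19:20, 21:25] → after → no.
K [08:25, 13:45] → overlapped-by → no.
L [07:30, 14:35] → overlapped-by → no.
N [08:00, 09:30] → during → counts.
P [10:20, 14:05] → after → no.
S [13:55, 15:15] → after → no.
V [07:40, 15:40] → overlapped-by → no.
W [14:20, 17:20] → after → no.
Total: 1.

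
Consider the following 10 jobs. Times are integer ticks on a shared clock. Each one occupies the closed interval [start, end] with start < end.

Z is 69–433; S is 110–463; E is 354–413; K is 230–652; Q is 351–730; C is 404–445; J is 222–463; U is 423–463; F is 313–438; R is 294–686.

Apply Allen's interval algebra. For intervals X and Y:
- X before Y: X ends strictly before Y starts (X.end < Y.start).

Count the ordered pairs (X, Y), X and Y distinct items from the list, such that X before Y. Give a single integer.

Checking all 90 ordered pairs for relation 'before'; matching pairs in alphabetical order:
(E, U): E before U ✓
Count: 1.

1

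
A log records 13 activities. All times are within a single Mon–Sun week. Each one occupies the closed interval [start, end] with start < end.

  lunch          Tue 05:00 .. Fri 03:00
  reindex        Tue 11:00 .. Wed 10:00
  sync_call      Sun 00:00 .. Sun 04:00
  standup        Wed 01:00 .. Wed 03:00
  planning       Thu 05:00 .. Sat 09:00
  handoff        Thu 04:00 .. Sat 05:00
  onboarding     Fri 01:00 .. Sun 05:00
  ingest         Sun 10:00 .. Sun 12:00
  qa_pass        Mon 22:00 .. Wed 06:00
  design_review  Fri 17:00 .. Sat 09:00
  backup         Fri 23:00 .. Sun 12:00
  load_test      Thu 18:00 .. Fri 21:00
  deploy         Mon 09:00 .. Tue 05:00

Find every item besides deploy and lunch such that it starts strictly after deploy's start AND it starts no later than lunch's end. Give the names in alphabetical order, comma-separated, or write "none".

Conditions: its start is strictly after deploy's start (X.start > Mon 09:00) AND its start is no later than lunch's end (X.start <= Fri 03:00).
backup: start Fri 23:00 > Mon 09:00? ✓; start Fri 23:00 <= Fri 03:00? ✗ → no.
design_review: start Fri 17:00 > Mon 09:00? ✓; start Fri 17:00 <= Fri 03:00? ✗ → no.
handoff: start Thu 04:00 > Mon 09:00? ✓; start Thu 04:00 <= Fri 03:00? ✓ → yes.
ingest: start Sun 10:00 > Mon 09:00? ✓; start Sun 10:00 <= Fri 03:00? ✗ → no.
load_test: start Thu 18:00 > Mon 09:00? ✓; start Thu 18:00 <= Fri 03:00? ✓ → yes.
onboarding: start Fri 01:00 > Mon 09:00? ✓; start Fri 01:00 <= Fri 03:00? ✓ → yes.
planning: start Thu 05:00 > Mon 09:00? ✓; start Thu 05:00 <= Fri 03:00? ✓ → yes.
qa_pass: start Mon 22:00 > Mon 09:00? ✓; start Mon 22:00 <= Fri 03:00? ✓ → yes.
reindex: start Tue 11:00 > Mon 09:00? ✓; start Tue 11:00 <= Fri 03:00? ✓ → yes.
standup: start Wed 01:00 > Mon 09:00? ✓; start Wed 01:00 <= Fri 03:00? ✓ → yes.
sync_call: start Sun 00:00 > Mon 09:00? ✓; start Sun 00:00 <= Fri 03:00? ✗ → no.
Result: handoff, load_test, onboarding, planning, qa_pass, reindex, standup.

handoff, load_test, onboarding, planning, qa_pass, reindex, standup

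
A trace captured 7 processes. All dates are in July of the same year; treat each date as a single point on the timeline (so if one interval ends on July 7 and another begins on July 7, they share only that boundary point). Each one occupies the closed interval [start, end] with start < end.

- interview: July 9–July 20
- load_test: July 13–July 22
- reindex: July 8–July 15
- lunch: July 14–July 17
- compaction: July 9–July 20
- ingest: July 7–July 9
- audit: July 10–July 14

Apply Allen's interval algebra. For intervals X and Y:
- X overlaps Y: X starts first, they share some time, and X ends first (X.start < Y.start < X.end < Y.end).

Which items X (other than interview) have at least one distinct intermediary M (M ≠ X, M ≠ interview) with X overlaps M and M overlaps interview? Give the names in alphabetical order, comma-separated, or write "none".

Target interview = [July 9, July 20].
Intermediaries M with M overlaps interview: reindex.
Via reindex — items with X overlaps reindex: ingest.
Union: ingest.

ingest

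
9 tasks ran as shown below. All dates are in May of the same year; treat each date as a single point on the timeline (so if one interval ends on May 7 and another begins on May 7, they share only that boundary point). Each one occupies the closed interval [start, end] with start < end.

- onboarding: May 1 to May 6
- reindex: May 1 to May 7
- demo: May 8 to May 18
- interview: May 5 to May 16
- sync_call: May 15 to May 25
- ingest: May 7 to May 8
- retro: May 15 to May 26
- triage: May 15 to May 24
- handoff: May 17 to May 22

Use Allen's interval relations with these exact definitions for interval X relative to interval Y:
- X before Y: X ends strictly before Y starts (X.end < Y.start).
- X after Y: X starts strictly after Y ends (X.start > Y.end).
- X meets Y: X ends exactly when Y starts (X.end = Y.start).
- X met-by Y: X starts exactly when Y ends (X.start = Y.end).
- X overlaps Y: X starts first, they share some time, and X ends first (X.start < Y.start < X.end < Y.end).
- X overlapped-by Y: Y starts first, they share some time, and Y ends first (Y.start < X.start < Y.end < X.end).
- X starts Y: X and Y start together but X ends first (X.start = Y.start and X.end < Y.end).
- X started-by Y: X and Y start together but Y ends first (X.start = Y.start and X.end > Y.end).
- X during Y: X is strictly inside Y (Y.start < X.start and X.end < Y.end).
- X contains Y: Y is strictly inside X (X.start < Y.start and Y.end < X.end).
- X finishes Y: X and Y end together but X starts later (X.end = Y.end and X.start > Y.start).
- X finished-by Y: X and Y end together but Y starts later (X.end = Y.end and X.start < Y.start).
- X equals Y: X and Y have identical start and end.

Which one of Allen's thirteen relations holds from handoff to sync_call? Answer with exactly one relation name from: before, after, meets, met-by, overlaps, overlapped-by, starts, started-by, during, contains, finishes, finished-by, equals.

handoff = [May 17, May 22]; sync_call = [May 15, May 25].
Compare endpoints: handoff.start > sync_call.start, handoff.start < sync_call.end, handoff.end > sync_call.start, handoff.end < sync_call.end.
That pattern is 'during'.

during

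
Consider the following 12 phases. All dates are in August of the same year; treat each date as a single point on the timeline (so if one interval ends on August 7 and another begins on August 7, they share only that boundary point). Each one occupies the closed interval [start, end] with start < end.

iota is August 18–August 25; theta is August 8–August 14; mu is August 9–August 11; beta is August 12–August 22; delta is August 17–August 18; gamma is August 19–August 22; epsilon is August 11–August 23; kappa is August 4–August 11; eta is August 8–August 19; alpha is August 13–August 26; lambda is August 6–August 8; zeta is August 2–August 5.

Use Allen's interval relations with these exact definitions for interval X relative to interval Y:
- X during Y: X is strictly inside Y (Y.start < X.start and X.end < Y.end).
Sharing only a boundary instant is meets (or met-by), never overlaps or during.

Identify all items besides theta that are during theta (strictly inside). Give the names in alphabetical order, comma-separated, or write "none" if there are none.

Target theta = [August 8, August 14].
alpha [August 13, August 26] → overlapped-by → no.
beta [August 12, August 22] → overlapped-by → no.
delta [August 17, August 18] → after → no.
epsilon [August 11, August 23] → overlapped-by → no.
eta [August 8, August 19] → started-by → no.
gamma [August 19, August 22] → after → no.
iota [August 18, August 25] → after → no.
kappa [August 4, August 11] → overlaps → no.
lambda [August 6, August 8] → meets → no.
mu [August 9, August 11] → during → yes.
zeta [August 2, August 5] → before → no.
Result: mu.

mu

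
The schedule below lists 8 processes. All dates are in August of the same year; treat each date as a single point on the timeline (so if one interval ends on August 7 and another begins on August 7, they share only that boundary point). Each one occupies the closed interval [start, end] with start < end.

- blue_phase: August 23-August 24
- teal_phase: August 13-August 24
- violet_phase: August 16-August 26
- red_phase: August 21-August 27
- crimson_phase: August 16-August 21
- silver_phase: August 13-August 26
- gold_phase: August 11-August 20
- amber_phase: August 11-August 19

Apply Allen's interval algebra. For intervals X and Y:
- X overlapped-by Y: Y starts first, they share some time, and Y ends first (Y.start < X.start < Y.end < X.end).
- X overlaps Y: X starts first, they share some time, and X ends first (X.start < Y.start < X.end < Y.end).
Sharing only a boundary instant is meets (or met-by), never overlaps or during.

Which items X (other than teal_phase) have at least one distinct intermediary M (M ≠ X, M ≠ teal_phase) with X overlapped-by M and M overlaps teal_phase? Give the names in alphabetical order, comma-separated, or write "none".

crimson_phase, silver_phase, violet_phase

Target teal_phase = [August 13, August 24].
Intermediaries M with M overlaps teal_phase: amber_phase, gold_phase.
Via amber_phase — items with X overlapped-by amber_phase: crimson_phase, silver_phase, violet_phase.
Via gold_phase — items with X overlapped-by gold_phase: crimson_phase, silver_phase, violet_phase.
Union: crimson_phase, silver_phase, violet_phase.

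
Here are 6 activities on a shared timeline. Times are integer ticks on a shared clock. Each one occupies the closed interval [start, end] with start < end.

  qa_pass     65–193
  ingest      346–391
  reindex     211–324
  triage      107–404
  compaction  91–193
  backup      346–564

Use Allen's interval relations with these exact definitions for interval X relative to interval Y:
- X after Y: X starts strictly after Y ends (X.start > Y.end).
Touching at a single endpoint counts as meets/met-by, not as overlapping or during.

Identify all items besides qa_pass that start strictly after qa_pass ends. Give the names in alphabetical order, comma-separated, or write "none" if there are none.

Target qa_pass = [65, 193].
backup [346, 564] → after → yes.
compaction [91, 193] → finishes → no.
ingest [346, 391] → after → yes.
reindex [211, 324] → after → yes.
triage [107, 404] → overlapped-by → no.
Result: backup, ingest, reindex.

backup, ingest, reindex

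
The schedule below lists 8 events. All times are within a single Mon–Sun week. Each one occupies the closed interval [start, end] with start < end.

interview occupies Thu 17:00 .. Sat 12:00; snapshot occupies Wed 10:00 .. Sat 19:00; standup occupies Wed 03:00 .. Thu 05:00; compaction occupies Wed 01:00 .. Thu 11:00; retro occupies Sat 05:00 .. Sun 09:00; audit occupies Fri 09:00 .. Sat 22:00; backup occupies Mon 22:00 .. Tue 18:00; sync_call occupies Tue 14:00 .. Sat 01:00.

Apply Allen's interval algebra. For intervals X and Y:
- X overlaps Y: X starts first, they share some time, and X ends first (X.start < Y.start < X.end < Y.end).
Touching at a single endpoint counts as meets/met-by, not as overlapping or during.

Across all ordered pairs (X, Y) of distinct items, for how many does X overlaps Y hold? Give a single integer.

Checking all 56 ordered pairs for relation 'overlaps'; matching pairs in alphabetical order:
(audit, retro): audit overlaps retro ✓
(backup, sync_call): backup overlaps sync_call ✓
(compaction, snapshot): compaction overlaps snapshot ✓
(interview, audit): interview overlaps audit ✓
(interview, retro): interview overlaps retro ✓
(snapshot, audit): snapshot overlaps audit ✓
(snapshot, retro): snapshot overlaps retro ✓
(standup, snapshot): standup overlaps snapshot ✓
(sync_call, audit): sync_call overlaps audit ✓
(sync_call, interview): sync_call overlaps interview ✓
(sync_call, snapshot): sync_call overlaps snapshot ✓
Count: 11.

11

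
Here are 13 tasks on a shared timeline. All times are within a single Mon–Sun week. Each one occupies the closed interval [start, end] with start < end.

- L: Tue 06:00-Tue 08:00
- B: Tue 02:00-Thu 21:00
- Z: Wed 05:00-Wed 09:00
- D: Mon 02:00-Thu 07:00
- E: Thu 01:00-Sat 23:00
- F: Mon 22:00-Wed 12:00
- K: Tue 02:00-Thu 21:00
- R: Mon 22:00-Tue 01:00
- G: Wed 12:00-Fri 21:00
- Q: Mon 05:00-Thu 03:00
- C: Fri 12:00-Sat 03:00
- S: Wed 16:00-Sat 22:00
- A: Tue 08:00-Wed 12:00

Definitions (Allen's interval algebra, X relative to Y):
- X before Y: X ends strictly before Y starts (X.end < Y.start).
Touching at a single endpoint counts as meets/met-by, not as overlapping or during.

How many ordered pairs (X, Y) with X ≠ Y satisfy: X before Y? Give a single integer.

28

Checking all 156 ordered pairs for relation 'before'; matching pairs in alphabetical order:
(A, C): A before C ✓
(A, E): A before E ✓
(A, S): A before S ✓
(B, C): B before C ✓
(D, C): D before C ✓
(F, C): F before C ✓
(F, E): F before E ✓
(F, S): F before S ✓
(K, C): K before C ✓
(L, C): L before C ✓
(L, E): L before E ✓
(L, G): L before G ✓
(L, S): L before S ✓
(L, Z): L before Z ✓
(Q, C): Q before C ✓
(R, A): R before A ✓
(R, B): R before B ✓
(R, C): R before C ✓
(R, E): R before E ✓
(R, G): R before G ✓
(R, K): R before K ✓
(R, L): R before L ✓
(R, S): R before S ✓
(R, Z): R before Z ✓
... plus 4 further pairs not listed.
Count: 28.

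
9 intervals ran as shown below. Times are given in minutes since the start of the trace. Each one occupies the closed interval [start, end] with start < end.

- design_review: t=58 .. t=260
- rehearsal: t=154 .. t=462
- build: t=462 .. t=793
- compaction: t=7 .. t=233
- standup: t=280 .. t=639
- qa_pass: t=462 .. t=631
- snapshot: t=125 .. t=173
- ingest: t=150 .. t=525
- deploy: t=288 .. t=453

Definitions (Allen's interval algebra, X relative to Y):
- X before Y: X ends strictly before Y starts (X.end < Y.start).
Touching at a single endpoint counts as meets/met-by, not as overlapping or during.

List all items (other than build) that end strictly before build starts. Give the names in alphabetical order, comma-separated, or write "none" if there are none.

Target build = [t=462, t=793].
compaction [t=7, t=233] → before → yes.
deploy [t=288, t=453] → before → yes.
design_review [t=58, t=260] → before → yes.
ingest [t=150, t=525] → overlaps → no.
qa_pass [t=462, t=631] → starts → no.
rehearsal [t=154, t=462] → meets → no.
snapshot [t=125, t=173] → before → yes.
standup [t=280, t=639] → overlaps → no.
Result: compaction, deploy, design_review, snapshot.

compaction, deploy, design_review, snapshot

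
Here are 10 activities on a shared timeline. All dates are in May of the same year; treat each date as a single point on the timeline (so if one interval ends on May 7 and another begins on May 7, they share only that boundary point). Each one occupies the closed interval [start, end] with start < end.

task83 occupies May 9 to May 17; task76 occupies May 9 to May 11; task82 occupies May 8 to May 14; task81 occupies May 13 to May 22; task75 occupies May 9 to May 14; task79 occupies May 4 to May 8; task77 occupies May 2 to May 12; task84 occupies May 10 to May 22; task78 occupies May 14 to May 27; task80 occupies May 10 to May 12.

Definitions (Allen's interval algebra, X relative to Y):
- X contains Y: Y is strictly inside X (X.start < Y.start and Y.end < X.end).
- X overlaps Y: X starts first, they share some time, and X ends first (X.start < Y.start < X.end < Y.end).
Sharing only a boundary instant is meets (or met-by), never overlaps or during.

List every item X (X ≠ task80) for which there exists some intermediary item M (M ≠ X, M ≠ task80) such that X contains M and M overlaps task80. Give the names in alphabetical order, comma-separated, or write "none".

Target task80 = [May 10, May 12].
Intermediaries M with M overlaps task80: task76.
Via task76 — items with X contains task76: task77, task82.
Union: task77, task82.

task77, task82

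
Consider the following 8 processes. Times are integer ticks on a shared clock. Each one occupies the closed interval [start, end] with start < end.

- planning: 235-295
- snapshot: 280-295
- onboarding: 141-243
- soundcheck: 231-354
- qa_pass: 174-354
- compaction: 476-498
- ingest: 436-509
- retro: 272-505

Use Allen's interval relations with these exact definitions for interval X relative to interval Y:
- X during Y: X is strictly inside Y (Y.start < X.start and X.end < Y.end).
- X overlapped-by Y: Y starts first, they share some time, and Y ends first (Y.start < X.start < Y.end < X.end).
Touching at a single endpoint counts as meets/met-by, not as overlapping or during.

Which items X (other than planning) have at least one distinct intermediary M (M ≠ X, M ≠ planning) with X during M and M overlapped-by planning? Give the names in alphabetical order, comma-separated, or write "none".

compaction, snapshot

Target planning = [235, 295].
Intermediaries M with M overlapped-by planning: retro.
Via retro — items with X during retro: compaction, snapshot.
Union: compaction, snapshot.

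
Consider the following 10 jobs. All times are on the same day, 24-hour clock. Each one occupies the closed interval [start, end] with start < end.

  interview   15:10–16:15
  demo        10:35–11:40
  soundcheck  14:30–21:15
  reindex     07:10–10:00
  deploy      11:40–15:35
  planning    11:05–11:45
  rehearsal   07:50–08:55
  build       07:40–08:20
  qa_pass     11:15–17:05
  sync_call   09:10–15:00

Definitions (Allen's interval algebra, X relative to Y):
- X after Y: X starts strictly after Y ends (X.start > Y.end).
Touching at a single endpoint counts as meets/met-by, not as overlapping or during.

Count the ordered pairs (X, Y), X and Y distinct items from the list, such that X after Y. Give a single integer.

Checking all 90 ordered pairs for relation 'after'; matching pairs in alphabetical order:
(demo, build): demo after build ✓
(demo, rehearsal): demo after rehearsal ✓
(demo, reindex): demo after reindex ✓
(deploy, build): deploy after build ✓
(deploy, rehearsal): deploy after rehearsal ✓
(deploy, reindex): deploy after reindex ✓
(interview, build): interview after build ✓
(interview, demo): interview after demo ✓
(interview, planning): interview after planning ✓
(interview, rehearsal): interview after rehearsal ✓
(interview, reindex): interview after reindex ✓
(interview, sync_call): interview after sync_call ✓
(planning, build): planning after build ✓
(planning, rehearsal): planning after rehearsal ✓
(planning, reindex): planning after reindex ✓
(qa_pass, build): qa_pass after build ✓
(qa_pass, rehearsal): qa_pass after rehearsal ✓
(qa_pass, reindex): qa_pass after reindex ✓
(soundcheck, build): soundcheck after build ✓
(soundcheck, demo): soundcheck after demo ✓
(soundcheck, planning): soundcheck after planning ✓
(soundcheck, rehearsal): soundcheck after rehearsal ✓
(soundcheck, reindex): soundcheck after reindex ✓
(sync_call, build): sync_call after build ✓
... plus 1 further pairs not listed.
Count: 25.

25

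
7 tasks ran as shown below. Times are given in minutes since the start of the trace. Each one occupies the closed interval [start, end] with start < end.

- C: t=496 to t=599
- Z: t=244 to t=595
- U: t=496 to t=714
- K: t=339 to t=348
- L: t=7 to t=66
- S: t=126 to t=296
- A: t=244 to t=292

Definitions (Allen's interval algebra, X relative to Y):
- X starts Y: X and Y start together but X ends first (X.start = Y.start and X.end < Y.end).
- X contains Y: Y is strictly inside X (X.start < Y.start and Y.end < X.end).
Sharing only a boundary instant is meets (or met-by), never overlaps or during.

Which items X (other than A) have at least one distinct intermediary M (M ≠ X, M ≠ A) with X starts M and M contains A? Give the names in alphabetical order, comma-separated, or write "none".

Target A = [t=244, t=292].
Intermediaries M with M contains A: S.
Via S — items with X starts S: none.
Union: none.

none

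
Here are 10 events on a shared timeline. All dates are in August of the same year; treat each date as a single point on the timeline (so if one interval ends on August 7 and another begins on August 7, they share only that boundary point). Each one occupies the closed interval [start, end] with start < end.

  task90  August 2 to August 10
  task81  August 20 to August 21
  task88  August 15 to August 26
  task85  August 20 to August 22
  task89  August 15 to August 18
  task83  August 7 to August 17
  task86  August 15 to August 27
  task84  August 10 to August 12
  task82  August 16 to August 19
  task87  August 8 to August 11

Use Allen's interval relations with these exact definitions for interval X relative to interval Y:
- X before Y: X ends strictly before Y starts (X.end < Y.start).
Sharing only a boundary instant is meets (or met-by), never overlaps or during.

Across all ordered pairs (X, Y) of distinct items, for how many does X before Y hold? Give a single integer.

Checking all 90 ordered pairs for relation 'before'; matching pairs in alphabetical order:
(task82, task81): task82 before task81 ✓
(task82, task85): task82 before task85 ✓
(task83, task81): task83 before task81 ✓
(task83, task85): task83 before task85 ✓
(task84, task81): task84 before task81 ✓
(task84, task82): task84 before task82 ✓
(task84, task85): task84 before task85 ✓
(task84, task86): task84 before task86 ✓
(task84, task88): task84 before task88 ✓
(task84, task89): task84 before task89 ✓
(task87, task81): task87 before task81 ✓
(task87, task82): task87 before task82 ✓
(task87, task85): task87 before task85 ✓
(task87, task86): task87 before task86 ✓
(task87, task88): task87 before task88 ✓
(task87, task89): task87 before task89 ✓
(task89, task81): task89 before task81 ✓
(task89, task85): task89 before task85 ✓
(task90, task81): task90 before task81 ✓
(task90, task82): task90 before task82 ✓
(task90, task85): task90 before task85 ✓
(task90, task86): task90 before task86 ✓
(task90, task88): task90 before task88 ✓
(task90, task89): task90 before task89 ✓
Count: 24.

24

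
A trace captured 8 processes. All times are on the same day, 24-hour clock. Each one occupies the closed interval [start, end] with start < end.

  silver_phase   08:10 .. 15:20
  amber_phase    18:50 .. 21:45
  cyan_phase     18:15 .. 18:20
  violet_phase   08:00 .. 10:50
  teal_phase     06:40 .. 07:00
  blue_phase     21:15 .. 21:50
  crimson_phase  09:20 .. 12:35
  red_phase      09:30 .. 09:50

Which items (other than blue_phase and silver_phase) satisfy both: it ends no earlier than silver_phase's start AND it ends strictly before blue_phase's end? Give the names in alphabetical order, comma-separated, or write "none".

amber_phase, crimson_phase, cyan_phase, red_phase, violet_phase

Conditions: its end is no earlier than silver_phase's start (X.end >= 08:10) AND its end is strictly before blue_phase's end (X.end < 21:50).
amber_phase: end 21:45 >= 08:10? ✓; end 21:45 < 21:50? ✓ → yes.
crimson_phase: end 12:35 >= 08:10? ✓; end 12:35 < 21:50? ✓ → yes.
cyan_phase: end 18:20 >= 08:10? ✓; end 18:20 < 21:50? ✓ → yes.
red_phase: end 09:50 >= 08:10? ✓; end 09:50 < 21:50? ✓ → yes.
teal_phase: end 07:00 >= 08:10? ✗; end 07:00 < 21:50? ✓ → no.
violet_phase: end 10:50 >= 08:10? ✓; end 10:50 < 21:50? ✓ → yes.
Result: amber_phase, crimson_phase, cyan_phase, red_phase, violet_phase.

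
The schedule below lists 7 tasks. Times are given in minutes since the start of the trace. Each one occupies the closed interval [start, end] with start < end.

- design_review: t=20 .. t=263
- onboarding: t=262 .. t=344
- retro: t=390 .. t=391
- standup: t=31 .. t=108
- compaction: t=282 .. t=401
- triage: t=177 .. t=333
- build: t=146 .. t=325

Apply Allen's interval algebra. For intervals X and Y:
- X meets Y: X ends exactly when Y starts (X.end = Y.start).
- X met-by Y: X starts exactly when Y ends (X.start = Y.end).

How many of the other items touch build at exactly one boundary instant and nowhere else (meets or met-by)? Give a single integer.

0

Target build = [t=146, t=325].
compaction [t=282, t=401] → overlapped-by → no.
design_review [t=20, t=263] → overlaps → no.
onboarding [t=262, t=344] → overlapped-by → no.
retro [t=390, t=391] → after → no.
standup [t=31, t=108] → before → no.
triage [t=177, t=333] → overlapped-by → no.
Total: 0.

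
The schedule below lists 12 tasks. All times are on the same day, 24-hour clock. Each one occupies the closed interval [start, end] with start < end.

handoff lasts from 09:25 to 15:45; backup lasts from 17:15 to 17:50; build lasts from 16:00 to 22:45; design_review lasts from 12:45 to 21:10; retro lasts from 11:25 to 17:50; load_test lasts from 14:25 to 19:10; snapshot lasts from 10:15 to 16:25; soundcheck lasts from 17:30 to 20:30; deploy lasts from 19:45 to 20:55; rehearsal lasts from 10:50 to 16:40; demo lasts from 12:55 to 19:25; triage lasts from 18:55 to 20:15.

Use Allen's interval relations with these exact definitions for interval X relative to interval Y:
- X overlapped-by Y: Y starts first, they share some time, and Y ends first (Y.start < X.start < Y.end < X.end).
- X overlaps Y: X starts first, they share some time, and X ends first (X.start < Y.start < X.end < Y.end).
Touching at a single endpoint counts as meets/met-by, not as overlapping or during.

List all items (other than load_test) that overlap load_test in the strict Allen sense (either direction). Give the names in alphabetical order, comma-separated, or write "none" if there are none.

Target load_test = [14:25, 19:10].
backup [17:15, 17:50] → during → no.
build [16:00, 22:45] → overlapped-by → yes.
demo [12:55, 19:25] → contains → no.
deploy [19:45, 20:55] → after → no.
design_review [12:45, 21:10] → contains → no.
handoff [09:25, 15:45] → overlaps → yes.
rehearsal [10:50, 16:40] → overlaps → yes.
retro [11:25, 17:50] → overlaps → yes.
snapshot [10:15, 16:25] → overlaps → yes.
soundcheck [17:30, 20:30] → overlapped-by → yes.
triage [18:55, 20:15] → overlapped-by → yes.
Result: build, handoff, rehearsal, retro, snapshot, soundcheck, triage.

build, handoff, rehearsal, retro, snapshot, soundcheck, triage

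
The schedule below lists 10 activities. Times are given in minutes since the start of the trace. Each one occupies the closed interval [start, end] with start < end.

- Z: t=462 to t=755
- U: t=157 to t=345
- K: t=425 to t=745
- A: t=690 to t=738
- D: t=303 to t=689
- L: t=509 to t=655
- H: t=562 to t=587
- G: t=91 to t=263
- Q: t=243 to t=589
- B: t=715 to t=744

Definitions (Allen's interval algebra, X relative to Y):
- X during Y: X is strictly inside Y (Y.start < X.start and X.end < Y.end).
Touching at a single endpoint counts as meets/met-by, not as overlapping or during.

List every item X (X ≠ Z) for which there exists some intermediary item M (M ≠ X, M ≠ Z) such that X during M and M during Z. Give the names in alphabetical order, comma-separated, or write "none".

Target Z = [t=462, t=755].
Intermediaries M with M during Z: A, B, H, L.
Via A — items with X during A: none.
Via B — items with X during B: none.
Via H — items with X during H: none.
Via L — items with X during L: H.
Union: H.

H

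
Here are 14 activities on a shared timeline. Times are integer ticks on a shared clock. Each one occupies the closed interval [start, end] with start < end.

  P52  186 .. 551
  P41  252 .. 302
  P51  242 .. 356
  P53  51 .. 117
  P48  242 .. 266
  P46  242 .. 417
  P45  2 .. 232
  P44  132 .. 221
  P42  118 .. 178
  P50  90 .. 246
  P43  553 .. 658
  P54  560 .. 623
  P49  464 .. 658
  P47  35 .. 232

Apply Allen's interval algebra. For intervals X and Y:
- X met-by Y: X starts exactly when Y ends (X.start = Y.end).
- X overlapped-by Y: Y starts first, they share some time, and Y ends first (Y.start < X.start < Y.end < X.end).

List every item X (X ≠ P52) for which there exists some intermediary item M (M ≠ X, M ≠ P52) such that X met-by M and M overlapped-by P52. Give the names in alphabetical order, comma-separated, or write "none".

Target P52 = [186, 551].
Intermediaries M with M overlapped-by P52: P49.
Via P49 — items with X met-by P49: none.
Union: none.

none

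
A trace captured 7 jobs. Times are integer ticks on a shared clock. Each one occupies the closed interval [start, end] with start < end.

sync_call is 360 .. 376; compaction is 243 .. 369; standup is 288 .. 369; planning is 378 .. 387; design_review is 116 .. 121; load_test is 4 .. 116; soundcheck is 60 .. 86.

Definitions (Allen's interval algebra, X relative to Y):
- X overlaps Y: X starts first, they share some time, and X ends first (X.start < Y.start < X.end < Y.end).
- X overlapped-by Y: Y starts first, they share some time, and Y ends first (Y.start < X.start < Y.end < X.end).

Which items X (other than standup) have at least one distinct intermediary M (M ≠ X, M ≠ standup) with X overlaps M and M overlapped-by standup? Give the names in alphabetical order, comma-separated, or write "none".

Target standup = [288, 369].
Intermediaries M with M overlapped-by standup: sync_call.
Via sync_call — items with X overlaps sync_call: compaction.
Union: compaction.

compaction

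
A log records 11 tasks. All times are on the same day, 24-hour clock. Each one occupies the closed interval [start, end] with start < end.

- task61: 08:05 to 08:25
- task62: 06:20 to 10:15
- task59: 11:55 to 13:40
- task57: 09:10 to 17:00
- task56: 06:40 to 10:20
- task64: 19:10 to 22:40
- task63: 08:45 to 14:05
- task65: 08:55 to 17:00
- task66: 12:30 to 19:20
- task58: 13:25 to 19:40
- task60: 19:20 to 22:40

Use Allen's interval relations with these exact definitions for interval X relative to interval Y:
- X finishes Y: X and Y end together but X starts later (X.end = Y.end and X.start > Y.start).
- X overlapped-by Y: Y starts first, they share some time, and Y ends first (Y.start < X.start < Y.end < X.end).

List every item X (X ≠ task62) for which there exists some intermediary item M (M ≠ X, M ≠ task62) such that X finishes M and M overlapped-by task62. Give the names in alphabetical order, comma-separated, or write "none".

task57

Target task62 = [06:20, 10:15].
Intermediaries M with M overlapped-by task62: task56, task57, task63, task65.
Via task56 — items with X finishes task56: none.
Via task57 — items with X finishes task57: none.
Via task63 — items with X finishes task63: none.
Via task65 — items with X finishes task65: task57.
Union: task57.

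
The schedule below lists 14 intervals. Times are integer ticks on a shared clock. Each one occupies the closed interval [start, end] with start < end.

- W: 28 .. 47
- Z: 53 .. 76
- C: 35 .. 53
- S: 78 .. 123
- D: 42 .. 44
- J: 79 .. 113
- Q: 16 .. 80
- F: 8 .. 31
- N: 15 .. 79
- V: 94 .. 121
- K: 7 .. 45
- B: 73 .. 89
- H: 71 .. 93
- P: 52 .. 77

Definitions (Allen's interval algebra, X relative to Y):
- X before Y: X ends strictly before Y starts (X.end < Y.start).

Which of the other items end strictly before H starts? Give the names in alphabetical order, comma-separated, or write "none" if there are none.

Target H = [71, 93].
B [73, 89] → during → no.
C [35, 53] → before → yes.
D [42, 44] → before → yes.
F [8, 31] → before → yes.
J [79, 113] → overlapped-by → no.
K [7, 45] → before → yes.
N [15, 79] → overlaps → no.
P [52, 77] → overlaps → no.
Q [16, 80] → overlaps → no.
S [78, 123] → overlapped-by → no.
V [94, 121] → after → no.
W [28, 47] → before → yes.
Z [53, 76] → overlaps → no.
Result: C, D, F, K, W.

C, D, F, K, W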